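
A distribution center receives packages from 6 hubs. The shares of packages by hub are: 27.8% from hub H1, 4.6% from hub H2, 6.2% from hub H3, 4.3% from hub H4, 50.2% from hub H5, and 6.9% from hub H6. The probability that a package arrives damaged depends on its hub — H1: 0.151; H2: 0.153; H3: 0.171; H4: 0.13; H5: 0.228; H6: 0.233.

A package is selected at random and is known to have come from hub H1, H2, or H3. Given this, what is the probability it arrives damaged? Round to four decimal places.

P(D|S) ≈ 0.1545

Let S = {H1, H2, H3}.
P(S) = 0.278 + 0.046 + 0.062 = 0.386.
P(D ∩ S) = 0.151·0.278 + 0.153·0.046 + 0.171·0.062 = 0.041978 + 0.007038 + 0.010602 = 0.059618.
P(D | S) = 0.059618 / 0.386 = 0.154451…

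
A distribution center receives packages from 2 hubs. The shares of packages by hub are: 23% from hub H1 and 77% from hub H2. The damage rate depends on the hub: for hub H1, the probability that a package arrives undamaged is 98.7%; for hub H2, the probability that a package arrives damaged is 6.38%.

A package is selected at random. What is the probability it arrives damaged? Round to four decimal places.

P(D|H1) = 1 − 0.987 = 0.013.
Summing over the partition,
P(D) = P(D|H1)·P(H1) + P(D|H2)·P(H2)
      = 0.013·0.23 + 0.0638·0.77
      = 0.00299 + 0.049126 = 0.052116

P(D) ≈ 0.0521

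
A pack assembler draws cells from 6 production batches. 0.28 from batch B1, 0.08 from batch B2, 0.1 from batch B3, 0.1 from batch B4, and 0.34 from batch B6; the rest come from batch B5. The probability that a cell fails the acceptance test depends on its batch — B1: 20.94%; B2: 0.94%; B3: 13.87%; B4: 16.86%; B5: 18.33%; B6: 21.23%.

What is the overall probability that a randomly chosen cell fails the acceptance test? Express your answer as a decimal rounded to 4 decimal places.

0.1806

P(B5) = 1 − (0.28 + 0.08 + 0.1 + 0.1 + 0.34) = 0.1.
P(F) = P(F|B1)·P(B1) + P(F|B2)·P(B2) + P(F|B3)·P(B3) + P(F|B4)·P(B4) + P(F|B5)·P(B5) + P(F|B6)·P(B6)
      = 0.2094·0.28 + 0.0094·0.08 + 0.1387·0.1 + 0.1686·0.1 + 0.1833·0.1 + 0.2123·0.34
      = 0.058632 + 0.000752 + 0.01387 + 0.01686 + 0.01833 + 0.072182 = 0.180626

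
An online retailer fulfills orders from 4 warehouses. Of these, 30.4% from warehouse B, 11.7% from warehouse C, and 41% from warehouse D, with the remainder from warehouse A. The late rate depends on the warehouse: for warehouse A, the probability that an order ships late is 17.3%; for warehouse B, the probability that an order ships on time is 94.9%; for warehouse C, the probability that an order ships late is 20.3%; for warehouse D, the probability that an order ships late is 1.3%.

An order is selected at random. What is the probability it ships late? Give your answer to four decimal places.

P(L) ≈ 0.0738

P(A) = 1 − (0.304 + 0.117 + 0.41) = 0.169.
P(L|B) = 1 − 0.949 = 0.051.
Summing over the partition,
P(L) = P(L|A)·P(A) + P(L|B)·P(B) + P(L|C)·P(C) + P(L|D)·P(D)
      = 0.173·0.169 + 0.051·0.304 + 0.203·0.117 + 0.013·0.41
      = 0.029237 + 0.015504 + 0.023751 + 0.00533 = 0.073822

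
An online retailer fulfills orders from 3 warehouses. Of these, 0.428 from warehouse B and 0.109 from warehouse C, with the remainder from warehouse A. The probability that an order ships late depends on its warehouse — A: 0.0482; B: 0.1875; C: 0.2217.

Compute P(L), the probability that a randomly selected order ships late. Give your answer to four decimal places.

P(A) = 1 − (0.428 + 0.109) = 0.463.
Summing over the partition,
P(L) = P(L|A)·P(A) + P(L|B)·P(B) + P(L|C)·P(C)
      = 0.0482·0.463 + 0.1875·0.428 + 0.2217·0.109
      = 0.0223166 + 0.08025 + 0.0241653 = 0.1267319

0.1267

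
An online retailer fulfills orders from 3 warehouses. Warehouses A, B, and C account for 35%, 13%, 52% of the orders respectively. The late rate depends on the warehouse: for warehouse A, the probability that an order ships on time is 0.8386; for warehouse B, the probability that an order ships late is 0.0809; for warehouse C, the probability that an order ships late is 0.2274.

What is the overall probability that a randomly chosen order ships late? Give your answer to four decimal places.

P(L) ≈ 0.1853

P(L|A) = 1 − 0.8386 = 0.1614.
P(L) = P(L|A)·P(A) + P(L|B)·P(B) + P(L|C)·P(C)
      = 0.1614·0.35 + 0.0809·0.13 + 0.2274·0.52
      = 0.05649 + 0.010517 + 0.118248 = 0.185255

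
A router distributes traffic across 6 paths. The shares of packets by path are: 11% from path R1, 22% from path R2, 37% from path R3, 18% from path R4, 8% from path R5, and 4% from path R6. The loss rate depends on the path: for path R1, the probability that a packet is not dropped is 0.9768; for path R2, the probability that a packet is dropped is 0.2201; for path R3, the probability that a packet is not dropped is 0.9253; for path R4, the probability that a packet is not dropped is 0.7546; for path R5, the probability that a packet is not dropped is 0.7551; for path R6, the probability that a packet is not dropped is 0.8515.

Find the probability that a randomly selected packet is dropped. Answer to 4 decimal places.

P(L) ≈ 0.1483

P(L|R1) = 1 − 0.9768 = 0.0232.
P(L|R3) = 1 − 0.9253 = 0.0747.
P(L|R4) = 1 − 0.7546 = 0.2454.
P(L|R5) = 1 − 0.7551 = 0.2449.
P(L|R6) = 1 − 0.8515 = 0.1485.
By the law of total probability,
P(L) = P(L|R1)·P(R1) + P(L|R2)·P(R2) + P(L|R3)·P(R3) + P(L|R4)·P(R4) + P(L|R5)·P(R5) + P(L|R6)·P(R6)
      = 0.0232·0.11 + 0.2201·0.22 + 0.0747·0.37 + 0.2454·0.18 + 0.2449·0.08 + 0.1485·0.04
      = 0.002552 + 0.048422 + 0.027639 + 0.044172 + 0.019592 + 0.00594 = 0.148317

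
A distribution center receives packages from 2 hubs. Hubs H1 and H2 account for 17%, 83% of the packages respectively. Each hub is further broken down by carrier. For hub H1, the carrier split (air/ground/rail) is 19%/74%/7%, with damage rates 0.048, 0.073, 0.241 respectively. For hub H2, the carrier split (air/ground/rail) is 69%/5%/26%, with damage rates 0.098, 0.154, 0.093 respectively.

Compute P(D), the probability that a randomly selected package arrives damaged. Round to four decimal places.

0.0962

P(D|H1) = 0.19·0.048 + 0.74·0.073 + 0.07·0.241 = 0.00912 + 0.05402 + 0.01687 = 0.08001
P(D|H2) = 0.69·0.098 + 0.05·0.154 + 0.26·0.093 = 0.06762 + 0.0077 + 0.02418 = 0.0995
Then overall,
P(D) = 0.17·0.08001 + 0.83·0.0995
      = 0.0136017 + 0.082585 = 0.0961867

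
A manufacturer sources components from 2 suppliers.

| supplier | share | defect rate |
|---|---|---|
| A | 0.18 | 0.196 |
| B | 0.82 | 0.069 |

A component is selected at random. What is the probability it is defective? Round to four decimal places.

0.0919

By the law of total probability,
P(D) = P(D|A)·P(A) + P(D|B)·P(B)
      = 0.196·0.18 + 0.069·0.82
      = 0.03528 + 0.05658 = 0.09186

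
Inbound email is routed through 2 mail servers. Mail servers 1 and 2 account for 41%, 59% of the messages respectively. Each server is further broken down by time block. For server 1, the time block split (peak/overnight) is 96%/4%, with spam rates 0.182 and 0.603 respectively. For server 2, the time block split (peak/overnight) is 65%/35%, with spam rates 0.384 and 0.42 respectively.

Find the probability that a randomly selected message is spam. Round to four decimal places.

0.3155

P(S|1) = 0.96·0.182 + 0.04·0.603 = 0.17472 + 0.02412 = 0.19884
P(S|2) = 0.65·0.384 + 0.35·0.42 = 0.2496 + 0.147 = 0.3966
Then overall,
P(S) = 0.41·0.19884 + 0.59·0.3966
      = 0.0815244 + 0.233994 = 0.3155184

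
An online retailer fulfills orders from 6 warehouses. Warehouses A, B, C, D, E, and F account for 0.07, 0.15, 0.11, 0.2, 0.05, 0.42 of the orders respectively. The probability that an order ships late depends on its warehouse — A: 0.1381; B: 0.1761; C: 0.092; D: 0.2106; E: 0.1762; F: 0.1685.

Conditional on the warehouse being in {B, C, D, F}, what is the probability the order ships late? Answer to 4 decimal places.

0.1698

Let S = {B, C, D, F}.
P(S) = 0.15 + 0.11 + 0.2 + 0.42 = 0.88.
P(L ∩ S) = 0.1761·0.15 + 0.092·0.11 + 0.2106·0.2 + 0.1685·0.42 = 0.026415 + 0.01012 + 0.04212 + 0.07077 = 0.149425.
P(L | S) = 0.149425 / 0.88 = 0.169801…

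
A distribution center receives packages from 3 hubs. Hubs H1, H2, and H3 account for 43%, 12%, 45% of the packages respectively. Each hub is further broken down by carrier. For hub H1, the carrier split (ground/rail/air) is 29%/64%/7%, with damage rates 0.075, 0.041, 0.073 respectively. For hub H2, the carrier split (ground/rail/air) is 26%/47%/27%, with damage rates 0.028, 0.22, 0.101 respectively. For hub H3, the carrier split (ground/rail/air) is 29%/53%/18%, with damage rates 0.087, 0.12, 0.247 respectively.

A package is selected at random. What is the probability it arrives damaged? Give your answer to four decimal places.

P(D|H1) = 0.29·0.075 + 0.64·0.041 + 0.07·0.073 = 0.02175 + 0.02624 + 0.00511 = 0.0531
P(D|H2) = 0.26·0.028 + 0.47·0.22 + 0.27·0.101 = 0.00728 + 0.1034 + 0.02727 = 0.13795
P(D|H3) = 0.29·0.087 + 0.53·0.12 + 0.18·0.247 = 0.02523 + 0.0636 + 0.04446 = 0.13329
By total probability over the outer partition,
P(D) = 0.43·0.0531 + 0.12·0.13795 + 0.45·0.13329
      = 0.022833 + 0.016554 + 0.0599805 = 0.0993675

P(D) ≈ 0.0994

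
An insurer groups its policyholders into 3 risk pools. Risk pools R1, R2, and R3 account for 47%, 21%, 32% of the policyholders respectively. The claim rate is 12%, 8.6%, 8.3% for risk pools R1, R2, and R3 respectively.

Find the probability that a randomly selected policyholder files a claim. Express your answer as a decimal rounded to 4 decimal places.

P(C) = P(C|R1)·P(R1) + P(C|R2)·P(R2) + P(C|R3)·P(R3)
      = 0.12·0.47 + 0.086·0.21 + 0.083·0.32
      = 0.0564 + 0.01806 + 0.02656 = 0.10102

0.1010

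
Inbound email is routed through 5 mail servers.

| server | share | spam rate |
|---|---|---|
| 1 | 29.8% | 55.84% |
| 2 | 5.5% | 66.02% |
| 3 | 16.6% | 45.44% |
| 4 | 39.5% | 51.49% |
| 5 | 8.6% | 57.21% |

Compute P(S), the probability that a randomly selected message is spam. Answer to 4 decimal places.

Using total probability over the partition,
P(S) = P(S|1)·P(1) + P(S|2)·P(2) + P(S|3)·P(3) + P(S|4)·P(4) + P(S|5)·P(5)
      = 0.5584·0.298 + 0.6602·0.055 + 0.4544·0.166 + 0.5149·0.395 + 0.5721·0.086
      = 0.1664032 + 0.036311 + 0.0754304 + 0.2033855 + 0.0492006 = 0.5307307

P(S) ≈ 0.5307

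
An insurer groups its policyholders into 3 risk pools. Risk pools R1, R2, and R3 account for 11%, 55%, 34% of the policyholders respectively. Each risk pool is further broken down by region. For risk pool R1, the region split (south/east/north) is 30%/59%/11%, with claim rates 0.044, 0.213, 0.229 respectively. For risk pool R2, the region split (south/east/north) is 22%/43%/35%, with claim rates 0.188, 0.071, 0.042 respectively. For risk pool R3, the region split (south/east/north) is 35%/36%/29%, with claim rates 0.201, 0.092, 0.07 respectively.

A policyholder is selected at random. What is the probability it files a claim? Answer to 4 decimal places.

0.1078

P(C|R1) = 0.3·0.044 + 0.59·0.213 + 0.11·0.229 = 0.0132 + 0.12567 + 0.02519 = 0.16406
P(C|R2) = 0.22·0.188 + 0.43·0.071 + 0.35·0.042 = 0.04136 + 0.03053 + 0.0147 = 0.08659
P(C|R3) = 0.35·0.201 + 0.36·0.092 + 0.29·0.07 = 0.07035 + 0.03312 + 0.0203 = 0.12377
By total probability over the outer partition,
P(C) = 0.11·0.16406 + 0.55·0.08659 + 0.34·0.12377
      = 0.0180466 + 0.0476245 + 0.0420818 = 0.1077529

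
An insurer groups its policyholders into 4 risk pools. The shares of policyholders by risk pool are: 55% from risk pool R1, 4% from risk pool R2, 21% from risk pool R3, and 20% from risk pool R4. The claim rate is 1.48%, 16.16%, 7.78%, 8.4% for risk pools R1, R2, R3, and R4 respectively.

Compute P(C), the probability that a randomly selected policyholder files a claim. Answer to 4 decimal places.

Using total probability over the partition,
P(C) = P(C|R1)·P(R1) + P(C|R2)·P(R2) + P(C|R3)·P(R3) + P(C|R4)·P(R4)
      = 0.0148·0.55 + 0.1616·0.04 + 0.0778·0.21 + 0.084·0.2
      = 0.00814 + 0.006464 + 0.016338 + 0.0168 = 0.047742

P(C) ≈ 0.0477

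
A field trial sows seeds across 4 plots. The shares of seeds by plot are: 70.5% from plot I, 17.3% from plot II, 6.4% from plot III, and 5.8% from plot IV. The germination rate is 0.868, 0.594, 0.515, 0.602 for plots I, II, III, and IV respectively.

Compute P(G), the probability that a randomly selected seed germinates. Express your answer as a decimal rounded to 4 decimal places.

P(G) ≈ 0.7826

By the law of total probability,
P(G) = P(G|I)·P(I) + P(G|II)·P(II) + P(G|III)·P(III) + P(G|IV)·P(IV)
      = 0.868·0.705 + 0.594·0.173 + 0.515·0.064 + 0.602·0.058
      = 0.61194 + 0.102762 + 0.03296 + 0.034916 = 0.782578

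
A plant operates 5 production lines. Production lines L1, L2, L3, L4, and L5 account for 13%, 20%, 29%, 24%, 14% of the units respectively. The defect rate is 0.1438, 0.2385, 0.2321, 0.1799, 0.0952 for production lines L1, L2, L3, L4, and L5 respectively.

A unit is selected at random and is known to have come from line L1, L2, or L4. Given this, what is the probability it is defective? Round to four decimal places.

P(D|S) ≈ 0.1922

Let S = {L1, L2, L4}.
P(S) = 0.13 + 0.2 + 0.24 = 0.57.
P(D ∩ S) = 0.1438·0.13 + 0.2385·0.2 + 0.1799·0.24 = 0.018694 + 0.0477 + 0.043176 = 0.10957.
P(D | S) = 0.10957 / 0.57 = 0.192228…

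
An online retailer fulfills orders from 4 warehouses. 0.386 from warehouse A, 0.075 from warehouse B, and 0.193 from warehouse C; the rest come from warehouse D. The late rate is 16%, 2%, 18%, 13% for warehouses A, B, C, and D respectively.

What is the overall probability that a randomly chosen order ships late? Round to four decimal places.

P(D) = 1 − (0.386 + 0.075 + 0.193) = 0.346.
P(L) = P(L|A)·P(A) + P(L|B)·P(B) + P(L|C)·P(C) + P(L|D)·P(D)
      = 0.16·0.386 + 0.02·0.075 + 0.18·0.193 + 0.13·0.346
      = 0.06176 + 0.0015 + 0.03474 + 0.04498 = 0.14298

P(L) ≈ 0.1430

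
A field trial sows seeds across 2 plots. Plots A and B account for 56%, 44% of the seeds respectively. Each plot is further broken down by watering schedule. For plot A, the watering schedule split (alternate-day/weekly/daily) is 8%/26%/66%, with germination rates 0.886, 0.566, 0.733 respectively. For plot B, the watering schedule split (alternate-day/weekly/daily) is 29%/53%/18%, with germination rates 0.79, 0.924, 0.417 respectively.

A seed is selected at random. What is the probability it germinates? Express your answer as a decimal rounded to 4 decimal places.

P(G|A) = 0.08·0.886 + 0.26·0.566 + 0.66·0.733 = 0.07088 + 0.14716 + 0.48378 = 0.70182
P(G|B) = 0.29·0.79 + 0.53·0.924 + 0.18·0.417 = 0.2291 + 0.48972 + 0.07506 = 0.79388
Then overall,
P(G) = 0.56·0.70182 + 0.44·0.79388
      = 0.3930192 + 0.3493072 = 0.7423264

P(G) ≈ 0.7423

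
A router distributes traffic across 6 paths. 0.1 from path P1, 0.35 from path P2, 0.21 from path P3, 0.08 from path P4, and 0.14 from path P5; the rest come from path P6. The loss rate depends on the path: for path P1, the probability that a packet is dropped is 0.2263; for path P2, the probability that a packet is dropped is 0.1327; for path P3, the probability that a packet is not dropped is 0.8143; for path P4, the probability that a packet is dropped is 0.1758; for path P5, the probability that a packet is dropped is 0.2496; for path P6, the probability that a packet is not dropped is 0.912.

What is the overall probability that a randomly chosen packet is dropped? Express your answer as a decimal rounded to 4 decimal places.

0.1676

P(P6) = 1 − (0.1 + 0.35 + 0.21 + 0.08 + 0.14) = 0.12.
P(L|P3) = 1 − 0.8143 = 0.1857.
P(L|P6) = 1 − 0.912 = 0.088.
P(L) = P(L|P1)·P(P1) + P(L|P2)·P(P2) + P(L|P3)·P(P3) + P(L|P4)·P(P4) + P(L|P5)·P(P5) + P(L|P6)·P(P6)
      = 0.2263·0.1 + 0.1327·0.35 + 0.1857·0.21 + 0.1758·0.08 + 0.2496·0.14 + 0.088·0.12
      = 0.02263 + 0.046445 + 0.038997 + 0.014064 + 0.034944 + 0.01056 = 0.16764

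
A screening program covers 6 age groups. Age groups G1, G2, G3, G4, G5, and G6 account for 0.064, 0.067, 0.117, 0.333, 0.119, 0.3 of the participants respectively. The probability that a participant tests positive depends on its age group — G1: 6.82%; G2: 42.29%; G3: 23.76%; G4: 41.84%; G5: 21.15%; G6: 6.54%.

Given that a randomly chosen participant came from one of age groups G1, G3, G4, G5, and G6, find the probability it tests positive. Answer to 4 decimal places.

Let S = {G1, G3, G4, G5, G6}.
P(S) = 0.064 + 0.117 + 0.333 + 0.119 + 0.3 = 0.933.
P(T ∩ S) = 0.0682·0.064 + 0.2376·0.117 + 0.4184·0.333 + 0.2115·0.119 + 0.0654·0.3 = 0.0043648 + 0.0277992 + 0.1393272 + 0.0251685 + 0.01962 = 0.2162797.
P(T | S) = 0.2162797 / 0.933 = 0.231811…

0.2318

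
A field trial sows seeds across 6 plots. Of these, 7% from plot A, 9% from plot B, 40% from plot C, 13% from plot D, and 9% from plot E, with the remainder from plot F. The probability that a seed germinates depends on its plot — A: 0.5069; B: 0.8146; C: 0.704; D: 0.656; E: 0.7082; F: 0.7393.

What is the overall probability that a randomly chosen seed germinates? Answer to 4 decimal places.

P(F) = 1 − (0.07 + 0.09 + 0.4 + 0.13 + 0.09) = 0.22.
P(G) = P(G|A)·P(A) + P(G|B)·P(B) + P(G|C)·P(C) + P(G|D)·P(D) + P(G|E)·P(E) + P(G|F)·P(F)
      = 0.5069·0.07 + 0.8146·0.09 + 0.704·0.4 + 0.656·0.13 + 0.7082·0.09 + 0.7393·0.22
      = 0.035483 + 0.073314 + 0.2816 + 0.08528 + 0.063738 + 0.162646 = 0.702061

0.7021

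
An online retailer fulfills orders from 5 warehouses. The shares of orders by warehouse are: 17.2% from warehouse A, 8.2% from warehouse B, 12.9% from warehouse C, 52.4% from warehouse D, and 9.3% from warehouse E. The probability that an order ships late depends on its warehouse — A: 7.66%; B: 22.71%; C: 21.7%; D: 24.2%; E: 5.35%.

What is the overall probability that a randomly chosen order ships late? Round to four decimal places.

0.1916

P(L) = P(L|A)·P(A) + P(L|B)·P(B) + P(L|C)·P(C) + P(L|D)·P(D) + P(L|E)·P(E)
      = 0.0766·0.172 + 0.2271·0.082 + 0.217·0.129 + 0.242·0.524 + 0.0535·0.093
      = 0.0131752 + 0.0186222 + 0.027993 + 0.126808 + 0.0049755 = 0.1915739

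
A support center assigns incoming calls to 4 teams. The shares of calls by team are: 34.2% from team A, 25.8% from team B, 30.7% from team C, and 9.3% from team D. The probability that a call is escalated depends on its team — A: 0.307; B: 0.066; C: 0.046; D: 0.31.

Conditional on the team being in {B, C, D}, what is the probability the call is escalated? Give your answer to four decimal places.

Let S = {B, C, D}.
P(S) = 0.258 + 0.307 + 0.093 = 0.658.
P(E ∩ S) = 0.066·0.258 + 0.046·0.307 + 0.31·0.093 = 0.017028 + 0.014122 + 0.02883 = 0.05998.
P(E | S) = 0.05998 / 0.658 = 0.091155…

P(E|S) ≈ 0.0912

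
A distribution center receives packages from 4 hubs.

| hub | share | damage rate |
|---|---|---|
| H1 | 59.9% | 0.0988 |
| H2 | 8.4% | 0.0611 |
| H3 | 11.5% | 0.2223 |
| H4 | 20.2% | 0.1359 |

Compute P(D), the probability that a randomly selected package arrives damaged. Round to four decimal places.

0.1173

P(D) = P(D|H1)·P(H1) + P(D|H2)·P(H2) + P(D|H3)·P(H3) + P(D|H4)·P(H4)
      = 0.0988·0.599 + 0.0611·0.084 + 0.2223·0.115 + 0.1359·0.202
      = 0.0591812 + 0.0051324 + 0.0255645 + 0.0274518 = 0.1173299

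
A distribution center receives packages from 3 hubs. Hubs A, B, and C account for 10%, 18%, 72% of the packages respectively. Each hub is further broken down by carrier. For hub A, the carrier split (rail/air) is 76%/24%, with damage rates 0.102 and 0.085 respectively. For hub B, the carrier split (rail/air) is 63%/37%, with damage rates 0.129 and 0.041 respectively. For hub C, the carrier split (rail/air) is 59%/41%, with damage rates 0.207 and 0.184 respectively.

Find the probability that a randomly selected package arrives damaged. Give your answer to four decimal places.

P(D|A) = 0.76·0.102 + 0.24·0.085 = 0.07752 + 0.0204 = 0.09792
P(D|B) = 0.63·0.129 + 0.37·0.041 = 0.08127 + 0.01517 = 0.09644
P(D|C) = 0.59·0.207 + 0.41·0.184 = 0.12213 + 0.07544 = 0.19757
By total probability over the outer partition,
P(D) = 0.1·0.09792 + 0.18·0.09644 + 0.72·0.19757
      = 0.009792 + 0.0173592 + 0.1422504 = 0.1694016

P(D) ≈ 0.1694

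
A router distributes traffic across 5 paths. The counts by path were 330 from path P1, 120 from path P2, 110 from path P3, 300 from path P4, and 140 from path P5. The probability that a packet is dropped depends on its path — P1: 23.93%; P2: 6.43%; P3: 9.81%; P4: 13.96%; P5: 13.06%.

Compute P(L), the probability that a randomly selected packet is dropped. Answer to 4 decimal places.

Total: 330 + 120 + 110 + 300 + 140 = 1000.
P(P1) = 330/1000 = 0.33. P(P2) = 120/1000 = 0.12. P(P3) = 110/1000 = 0.11. P(P4) = 300/1000 = 0.3. P(P5) = 140/1000 = 0.14.
P(L) = P(L|P1)·P(P1) + P(L|P2)·P(P2) + P(L|P3)·P(P3) + P(L|P4)·P(P4) + P(L|P5)·P(P5)
      = 0.2393·0.33 + 0.0643·0.12 + 0.0981·0.11 + 0.1396·0.3 + 0.1306·0.14
      = 0.078969 + 0.007716 + 0.010791 + 0.04188 + 0.018284 = 0.15764

0.1576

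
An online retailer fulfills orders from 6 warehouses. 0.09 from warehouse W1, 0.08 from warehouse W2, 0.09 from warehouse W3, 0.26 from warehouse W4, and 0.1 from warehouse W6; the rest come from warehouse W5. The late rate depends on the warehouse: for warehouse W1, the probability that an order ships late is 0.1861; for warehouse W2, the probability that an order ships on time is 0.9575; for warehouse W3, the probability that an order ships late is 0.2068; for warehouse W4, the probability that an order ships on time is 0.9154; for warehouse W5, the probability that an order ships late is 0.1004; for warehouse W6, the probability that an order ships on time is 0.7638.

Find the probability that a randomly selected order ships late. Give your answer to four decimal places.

P(W5) = 1 − (0.09 + 0.08 + 0.09 + 0.26 + 0.1) = 0.38.
P(L|W2) = 1 − 0.9575 = 0.0425.
P(L|W4) = 1 − 0.9154 = 0.0846.
P(L|W6) = 1 − 0.7638 = 0.2362.
P(L) = P(L|W1)·P(W1) + P(L|W2)·P(W2) + P(L|W3)·P(W3) + P(L|W4)·P(W4) + P(L|W5)·P(W5) + P(L|W6)·P(W6)
      = 0.1861·0.09 + 0.0425·0.08 + 0.2068·0.09 + 0.0846·0.26 + 0.1004·0.38 + 0.2362·0.1
      = 0.016749 + 0.0034 + 0.018612 + 0.021996 + 0.038152 + 0.02362 = 0.122529

P(L) ≈ 0.1225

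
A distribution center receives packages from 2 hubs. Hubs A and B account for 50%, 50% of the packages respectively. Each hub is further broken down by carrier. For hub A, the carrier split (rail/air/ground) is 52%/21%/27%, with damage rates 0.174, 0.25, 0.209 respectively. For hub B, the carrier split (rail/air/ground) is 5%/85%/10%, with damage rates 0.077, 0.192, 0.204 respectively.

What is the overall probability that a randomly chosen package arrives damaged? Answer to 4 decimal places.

P(D|A) = 0.52·0.174 + 0.21·0.25 + 0.27·0.209 = 0.09048 + 0.0525 + 0.05643 = 0.19941
P(D|B) = 0.05·0.077 + 0.85·0.192 + 0.1·0.204 = 0.00385 + 0.1632 + 0.0204 = 0.18745
Then overall,
P(D) = 0.5·0.19941 + 0.5·0.18745
      = 0.099705 + 0.093725 = 0.19343

P(D) ≈ 0.1934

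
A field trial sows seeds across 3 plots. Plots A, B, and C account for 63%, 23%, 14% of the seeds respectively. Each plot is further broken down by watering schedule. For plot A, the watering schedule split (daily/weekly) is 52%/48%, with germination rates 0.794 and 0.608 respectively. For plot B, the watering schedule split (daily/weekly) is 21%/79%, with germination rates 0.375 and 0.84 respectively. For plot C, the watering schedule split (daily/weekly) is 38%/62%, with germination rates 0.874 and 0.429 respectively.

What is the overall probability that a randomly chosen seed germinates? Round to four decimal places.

P(G) ≈ 0.6984

P(G|A) = 0.52·0.794 + 0.48·0.608 = 0.41288 + 0.29184 = 0.70472
P(G|B) = 0.21·0.375 + 0.79·0.84 = 0.07875 + 0.6636 = 0.74235
P(G|C) = 0.38·0.874 + 0.62·0.429 = 0.33212 + 0.26598 = 0.5981
By total probability over the outer partition,
P(G) = 0.63·0.70472 + 0.23·0.74235 + 0.14·0.5981
      = 0.4439736 + 0.1707405 + 0.083734 = 0.6984481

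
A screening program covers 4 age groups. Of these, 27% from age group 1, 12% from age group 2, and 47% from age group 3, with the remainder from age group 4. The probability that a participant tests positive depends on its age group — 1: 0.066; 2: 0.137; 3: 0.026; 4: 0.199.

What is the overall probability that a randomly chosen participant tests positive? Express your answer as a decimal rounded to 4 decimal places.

P(T) ≈ 0.0743

P(4) = 1 − (0.27 + 0.12 + 0.47) = 0.14.
Summing over the partition,
P(T) = P(T|1)·P(1) + P(T|2)·P(2) + P(T|3)·P(3) + P(T|4)·P(4)
      = 0.066·0.27 + 0.137·0.12 + 0.026·0.47 + 0.199·0.14
      = 0.01782 + 0.01644 + 0.01222 + 0.02786 = 0.07434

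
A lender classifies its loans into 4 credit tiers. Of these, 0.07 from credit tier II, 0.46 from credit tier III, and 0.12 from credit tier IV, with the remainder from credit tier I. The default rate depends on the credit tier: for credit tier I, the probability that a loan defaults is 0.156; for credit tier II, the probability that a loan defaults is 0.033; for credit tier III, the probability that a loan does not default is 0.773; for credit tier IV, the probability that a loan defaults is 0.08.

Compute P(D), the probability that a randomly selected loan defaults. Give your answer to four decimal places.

P(I) = 1 − (0.07 + 0.46 + 0.12) = 0.35.
P(D|III) = 1 − 0.773 = 0.227.
P(D) = P(D|I)·P(I) + P(D|II)·P(II) + P(D|III)·P(III) + P(D|IV)·P(IV)
      = 0.156·0.35 + 0.033·0.07 + 0.227·0.46 + 0.08·0.12
      = 0.0546 + 0.00231 + 0.10442 + 0.0096 = 0.17093

0.1709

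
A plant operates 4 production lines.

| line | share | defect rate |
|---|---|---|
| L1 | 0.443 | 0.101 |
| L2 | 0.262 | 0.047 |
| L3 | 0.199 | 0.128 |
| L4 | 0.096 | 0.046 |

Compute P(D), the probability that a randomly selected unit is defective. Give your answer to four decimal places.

P(D) = P(D|L1)·P(L1) + P(D|L2)·P(L2) + P(D|L3)·P(L3) + P(D|L4)·P(L4)
      = 0.101·0.443 + 0.047·0.262 + 0.128·0.199 + 0.046·0.096
      = 0.044743 + 0.012314 + 0.025472 + 0.004416 = 0.086945

P(D) ≈ 0.0869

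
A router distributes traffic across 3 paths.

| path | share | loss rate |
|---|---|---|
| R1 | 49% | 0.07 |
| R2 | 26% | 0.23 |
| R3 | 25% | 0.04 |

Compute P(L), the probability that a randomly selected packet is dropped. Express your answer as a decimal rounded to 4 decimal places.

P(L) = P(L|R1)·P(R1) + P(L|R2)·P(R2) + P(L|R3)·P(R3)
      = 0.07·0.49 + 0.23·0.26 + 0.04·0.25
      = 0.0343 + 0.0598 + 0.01 = 0.1041

P(L) ≈ 0.1041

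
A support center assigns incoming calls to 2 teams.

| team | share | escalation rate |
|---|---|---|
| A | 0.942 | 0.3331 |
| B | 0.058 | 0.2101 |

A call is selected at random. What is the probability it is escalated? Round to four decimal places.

0.3260

Summing over the partition,
P(E) = P(E|A)·P(A) + P(E|B)·P(B)
      = 0.3331·0.942 + 0.2101·0.058
      = 0.3137802 + 0.0121858 = 0.325966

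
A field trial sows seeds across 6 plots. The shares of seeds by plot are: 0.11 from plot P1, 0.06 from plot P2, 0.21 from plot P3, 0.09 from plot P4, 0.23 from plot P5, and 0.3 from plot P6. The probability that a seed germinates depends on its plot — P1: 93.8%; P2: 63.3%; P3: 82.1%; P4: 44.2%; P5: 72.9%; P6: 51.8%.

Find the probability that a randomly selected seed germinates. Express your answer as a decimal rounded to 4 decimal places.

P(G) = P(G|P1)·P(P1) + P(G|P2)·P(P2) + P(G|P3)·P(P3) + P(G|P4)·P(P4) + P(G|P5)·P(P5) + P(G|P6)·P(P6)
      = 0.938·0.11 + 0.633·0.06 + 0.821·0.21 + 0.442·0.09 + 0.729·0.23 + 0.518·0.3
      = 0.10318 + 0.03798 + 0.17241 + 0.03978 + 0.16767 + 0.1554 = 0.67642

P(G) ≈ 0.6764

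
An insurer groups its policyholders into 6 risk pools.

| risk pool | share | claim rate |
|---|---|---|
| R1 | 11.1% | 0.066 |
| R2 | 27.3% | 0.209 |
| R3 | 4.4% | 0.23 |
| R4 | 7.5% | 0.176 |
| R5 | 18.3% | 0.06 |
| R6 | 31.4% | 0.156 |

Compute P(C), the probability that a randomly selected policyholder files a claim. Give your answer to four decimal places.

P(C) = P(C|R1)·P(R1) + P(C|R2)·P(R2) + P(C|R3)·P(R3) + P(C|R4)·P(R4) + P(C|R5)·P(R5) + P(C|R6)·P(R6)
      = 0.066·0.111 + 0.209·0.273 + 0.23·0.044 + 0.176·0.075 + 0.06·0.183 + 0.156·0.314
      = 0.007326 + 0.057057 + 0.01012 + 0.0132 + 0.01098 + 0.048984 = 0.147667

0.1477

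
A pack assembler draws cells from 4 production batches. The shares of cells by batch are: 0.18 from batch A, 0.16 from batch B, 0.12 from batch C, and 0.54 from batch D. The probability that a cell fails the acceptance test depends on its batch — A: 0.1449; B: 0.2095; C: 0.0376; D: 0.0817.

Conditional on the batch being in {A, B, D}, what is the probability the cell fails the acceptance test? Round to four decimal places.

Let S = {A, B, D}.
P(S) = 0.18 + 0.16 + 0.54 = 0.88.
P(F ∩ S) = 0.1449·0.18 + 0.2095·0.16 + 0.0817·0.54 = 0.026082 + 0.03352 + 0.044118 = 0.10372.
P(F | S) = 0.10372 / 0.88 = 0.117864…

0.1179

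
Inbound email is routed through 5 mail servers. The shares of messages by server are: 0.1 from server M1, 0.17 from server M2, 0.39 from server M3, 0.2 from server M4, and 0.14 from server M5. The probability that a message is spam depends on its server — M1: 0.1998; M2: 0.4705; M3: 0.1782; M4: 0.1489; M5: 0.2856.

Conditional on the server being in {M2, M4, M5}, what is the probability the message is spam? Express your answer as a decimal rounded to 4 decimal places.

P(S|J) ≈ 0.2936

Let J = {M2, M4, M5}.
P(J) = 0.17 + 0.2 + 0.14 = 0.51.
P(S ∩ J) = 0.4705·0.17 + 0.1489·0.2 + 0.2856·0.14 = 0.079985 + 0.02978 + 0.039984 = 0.149749.
P(S | J) = 0.149749 / 0.51 = 0.293625…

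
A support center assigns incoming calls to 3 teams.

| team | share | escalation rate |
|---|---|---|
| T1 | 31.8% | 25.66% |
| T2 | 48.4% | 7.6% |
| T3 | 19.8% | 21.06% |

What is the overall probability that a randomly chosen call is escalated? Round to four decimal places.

P(E) = P(E|T1)·P(T1) + P(E|T2)·P(T2) + P(E|T3)·P(T3)
      = 0.2566·0.318 + 0.076·0.484 + 0.2106·0.198
      = 0.0815988 + 0.036784 + 0.0416988 = 0.1600816

P(E) ≈ 0.1601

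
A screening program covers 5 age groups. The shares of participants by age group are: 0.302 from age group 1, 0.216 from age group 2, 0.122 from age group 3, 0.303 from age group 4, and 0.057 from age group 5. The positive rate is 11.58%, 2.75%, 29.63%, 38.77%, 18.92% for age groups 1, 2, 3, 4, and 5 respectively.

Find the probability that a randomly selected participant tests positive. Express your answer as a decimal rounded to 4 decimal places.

P(T) ≈ 0.2053

Summing over the partition,
P(T) = P(T|1)·P(1) + P(T|2)·P(2) + P(T|3)·P(3) + P(T|4)·P(4) + P(T|5)·P(5)
      = 0.1158·0.302 + 0.0275·0.216 + 0.2963·0.122 + 0.3877·0.303 + 0.1892·0.057
      = 0.0349716 + 0.00594 + 0.0361486 + 0.1174731 + 0.0107844 = 0.2053177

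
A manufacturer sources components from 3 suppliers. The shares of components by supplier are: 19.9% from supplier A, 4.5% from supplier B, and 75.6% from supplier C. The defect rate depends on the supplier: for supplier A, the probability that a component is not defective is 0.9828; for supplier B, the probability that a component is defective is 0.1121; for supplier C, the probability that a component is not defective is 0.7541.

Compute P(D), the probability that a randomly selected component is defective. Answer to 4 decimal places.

P(D|A) = 1 − 0.9828 = 0.0172.
P(D|C) = 1 − 0.7541 = 0.2459.
P(D) = P(D|A)·P(A) + P(D|B)·P(B) + P(D|C)·P(C)
      = 0.0172·0.199 + 0.1121·0.045 + 0.2459·0.756
      = 0.0034228 + 0.0050445 + 0.1859004 = 0.1943677

0.1944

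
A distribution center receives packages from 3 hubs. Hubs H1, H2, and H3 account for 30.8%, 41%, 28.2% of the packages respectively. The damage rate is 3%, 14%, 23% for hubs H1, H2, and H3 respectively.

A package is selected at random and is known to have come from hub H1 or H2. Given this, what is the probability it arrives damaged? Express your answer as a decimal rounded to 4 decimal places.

P(D|S) ≈ 0.0928

Let S = {H1, H2}.
P(S) = 0.308 + 0.41 = 0.718.
P(D ∩ S) = 0.03·0.308 + 0.14·0.41 = 0.00924 + 0.0574 = 0.06664.
P(D | S) = 0.06664 / 0.718 = 0.092813…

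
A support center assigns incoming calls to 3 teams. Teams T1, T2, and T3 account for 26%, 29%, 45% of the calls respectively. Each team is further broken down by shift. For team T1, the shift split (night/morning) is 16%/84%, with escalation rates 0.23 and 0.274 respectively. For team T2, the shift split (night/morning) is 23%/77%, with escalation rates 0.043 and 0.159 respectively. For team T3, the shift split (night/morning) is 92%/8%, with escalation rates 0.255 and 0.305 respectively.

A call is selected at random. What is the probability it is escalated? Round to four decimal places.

P(E|T1) = 0.16·0.23 + 0.84·0.274 = 0.0368 + 0.23016 = 0.26696
P(E|T2) = 0.23·0.043 + 0.77·0.159 = 0.00989 + 0.12243 = 0.13232
P(E|T3) = 0.92·0.255 + 0.08·0.305 = 0.2346 + 0.0244 = 0.259
Then overall,
P(E) = 0.26·0.26696 + 0.29·0.13232 + 0.45·0.259
      = 0.0694096 + 0.0383728 + 0.11655 = 0.2243324

0.2243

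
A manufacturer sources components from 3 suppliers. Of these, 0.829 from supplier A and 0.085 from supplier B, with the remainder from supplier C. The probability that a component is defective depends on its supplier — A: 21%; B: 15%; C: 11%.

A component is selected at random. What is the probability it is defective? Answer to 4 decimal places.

P(C) = 1 − (0.829 + 0.085) = 0.086.
P(D) = P(D|A)·P(A) + P(D|B)·P(B) + P(D|C)·P(C)
      = 0.21·0.829 + 0.15·0.085 + 0.11·0.086
      = 0.17409 + 0.01275 + 0.00946 = 0.1963

0.1963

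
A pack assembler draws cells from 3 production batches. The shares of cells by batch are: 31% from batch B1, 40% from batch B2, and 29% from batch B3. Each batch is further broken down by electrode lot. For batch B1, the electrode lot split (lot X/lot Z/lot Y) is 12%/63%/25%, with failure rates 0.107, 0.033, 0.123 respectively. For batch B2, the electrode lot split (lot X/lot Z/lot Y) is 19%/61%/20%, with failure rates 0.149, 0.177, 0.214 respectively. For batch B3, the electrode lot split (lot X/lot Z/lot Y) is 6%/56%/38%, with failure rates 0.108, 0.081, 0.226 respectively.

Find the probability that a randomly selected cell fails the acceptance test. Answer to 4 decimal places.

P(F|B1) = 0.12·0.107 + 0.63·0.033 + 0.25·0.123 = 0.01284 + 0.02079 + 0.03075 = 0.06438
P(F|B2) = 0.19·0.149 + 0.61·0.177 + 0.2·0.214 = 0.02831 + 0.10797 + 0.0428 = 0.17908
P(F|B3) = 0.06·0.108 + 0.56·0.081 + 0.38·0.226 = 0.00648 + 0.04536 + 0.08588 = 0.13772
Then overall,
P(F) = 0.31·0.06438 + 0.4·0.17908 + 0.29·0.13772
      = 0.0199578 + 0.071632 + 0.0399388 = 0.1315286

0.1315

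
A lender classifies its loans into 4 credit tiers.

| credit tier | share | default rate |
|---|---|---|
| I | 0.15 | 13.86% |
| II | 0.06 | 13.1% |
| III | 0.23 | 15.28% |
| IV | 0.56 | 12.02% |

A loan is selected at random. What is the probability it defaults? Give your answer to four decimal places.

Using total probability over the partition,
P(D) = P(D|I)·P(I) + P(D|II)·P(II) + P(D|III)·P(III) + P(D|IV)·P(IV)
      = 0.1386·0.15 + 0.131·0.06 + 0.1528·0.23 + 0.1202·0.56
      = 0.02079 + 0.00786 + 0.035144 + 0.067312 = 0.131106

0.1311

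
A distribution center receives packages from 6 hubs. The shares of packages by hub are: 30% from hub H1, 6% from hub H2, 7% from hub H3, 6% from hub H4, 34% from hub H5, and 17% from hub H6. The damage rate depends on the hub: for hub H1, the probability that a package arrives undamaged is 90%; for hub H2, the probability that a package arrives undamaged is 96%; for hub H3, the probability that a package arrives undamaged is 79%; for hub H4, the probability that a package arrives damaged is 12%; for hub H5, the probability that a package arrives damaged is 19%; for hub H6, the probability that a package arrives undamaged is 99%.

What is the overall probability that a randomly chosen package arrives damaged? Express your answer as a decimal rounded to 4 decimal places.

P(D|H1) = 1 − 0.9 = 0.1.
P(D|H2) = 1 − 0.96 = 0.04.
P(D|H3) = 1 − 0.79 = 0.21.
P(D|H6) = 1 − 0.99 = 0.01.
Summing over the partition,
P(D) = P(D|H1)·P(H1) + P(D|H2)·P(H2) + P(D|H3)·P(H3) + P(D|H4)·P(H4) + P(D|H5)·P(H5) + P(D|H6)·P(H6)
      = 0.1·0.3 + 0.04·0.06 + 0.21·0.07 + 0.12·0.06 + 0.19·0.34 + 0.01·0.17
      = 0.03 + 0.0024 + 0.0147 + 0.0072 + 0.0646 + 0.0017 = 0.1206

P(D) ≈ 0.1206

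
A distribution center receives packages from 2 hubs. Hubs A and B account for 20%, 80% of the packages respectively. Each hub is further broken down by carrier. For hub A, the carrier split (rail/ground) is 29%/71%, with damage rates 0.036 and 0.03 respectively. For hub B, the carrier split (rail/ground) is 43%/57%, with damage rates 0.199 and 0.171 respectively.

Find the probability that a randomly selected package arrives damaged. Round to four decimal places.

P(D|A) = 0.29·0.036 + 0.71·0.03 = 0.01044 + 0.0213 = 0.03174
P(D|B) = 0.43·0.199 + 0.57·0.171 = 0.08557 + 0.09747 = 0.18304
By total probability over the outer partition,
P(D) = 0.2·0.03174 + 0.8·0.18304
      = 0.006348 + 0.146432 = 0.15278

0.1528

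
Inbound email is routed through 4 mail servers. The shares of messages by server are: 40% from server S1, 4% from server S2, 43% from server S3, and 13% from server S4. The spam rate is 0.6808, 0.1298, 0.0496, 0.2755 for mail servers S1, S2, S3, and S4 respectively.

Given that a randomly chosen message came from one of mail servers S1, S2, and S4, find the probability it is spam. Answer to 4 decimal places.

Let J = {S1, S2, S4}.
P(J) = 0.4 + 0.04 + 0.13 = 0.57.
P(S ∩ J) = 0.6808·0.4 + 0.1298·0.04 + 0.2755·0.13 = 0.27232 + 0.005192 + 0.035815 = 0.313327.
P(S | J) = 0.313327 / 0.57 = 0.549696…

0.5497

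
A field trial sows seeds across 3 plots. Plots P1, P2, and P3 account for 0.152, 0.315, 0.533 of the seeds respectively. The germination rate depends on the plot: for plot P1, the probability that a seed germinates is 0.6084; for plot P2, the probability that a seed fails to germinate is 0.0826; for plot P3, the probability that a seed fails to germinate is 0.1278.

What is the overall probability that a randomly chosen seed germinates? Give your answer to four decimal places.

P(G|P2) = 1 − 0.0826 = 0.9174.
P(G|P3) = 1 − 0.1278 = 0.8722.
P(G) = P(G|P1)·P(P1) + P(G|P2)·P(P2) + P(G|P3)·P(P3)
      = 0.6084·0.152 + 0.9174·0.315 + 0.8722·0.533
      = 0.0924768 + 0.288981 + 0.4648826 = 0.8463404

0.8463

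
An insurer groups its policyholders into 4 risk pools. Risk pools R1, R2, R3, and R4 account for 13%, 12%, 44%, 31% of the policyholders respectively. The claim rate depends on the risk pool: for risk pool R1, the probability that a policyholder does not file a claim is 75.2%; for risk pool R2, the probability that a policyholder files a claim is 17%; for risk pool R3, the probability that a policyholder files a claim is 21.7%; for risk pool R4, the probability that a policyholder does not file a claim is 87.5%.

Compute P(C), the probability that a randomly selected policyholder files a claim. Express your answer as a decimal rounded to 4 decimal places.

P(C|R1) = 1 − 0.752 = 0.248.
P(C|R4) = 1 − 0.875 = 0.125.
Using total probability over the partition,
P(C) = P(C|R1)·P(R1) + P(C|R2)·P(R2) + P(C|R3)·P(R3) + P(C|R4)·P(R4)
      = 0.248·0.13 + 0.17·0.12 + 0.217·0.44 + 0.125·0.31
      = 0.03224 + 0.0204 + 0.09548 + 0.03875 = 0.18687

P(C) ≈ 0.1869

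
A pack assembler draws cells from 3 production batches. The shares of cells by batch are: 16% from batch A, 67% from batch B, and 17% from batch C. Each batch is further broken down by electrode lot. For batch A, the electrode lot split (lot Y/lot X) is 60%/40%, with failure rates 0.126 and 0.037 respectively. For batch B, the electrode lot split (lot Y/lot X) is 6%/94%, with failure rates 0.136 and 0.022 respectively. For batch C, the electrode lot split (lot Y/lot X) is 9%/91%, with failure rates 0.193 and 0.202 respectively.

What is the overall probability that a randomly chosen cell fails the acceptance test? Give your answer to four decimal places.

0.0680

P(F|A) = 0.6·0.126 + 0.4·0.037 = 0.0756 + 0.0148 = 0.0904
P(F|B) = 0.06·0.136 + 0.94·0.022 = 0.00816 + 0.02068 = 0.02884
P(F|C) = 0.09·0.193 + 0.91·0.202 = 0.01737 + 0.18382 = 0.20119
By total probability over the outer partition,
P(F) = 0.16·0.0904 + 0.67·0.02884 + 0.17·0.20119
      = 0.014464 + 0.0193228 + 0.0342023 = 0.0679891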